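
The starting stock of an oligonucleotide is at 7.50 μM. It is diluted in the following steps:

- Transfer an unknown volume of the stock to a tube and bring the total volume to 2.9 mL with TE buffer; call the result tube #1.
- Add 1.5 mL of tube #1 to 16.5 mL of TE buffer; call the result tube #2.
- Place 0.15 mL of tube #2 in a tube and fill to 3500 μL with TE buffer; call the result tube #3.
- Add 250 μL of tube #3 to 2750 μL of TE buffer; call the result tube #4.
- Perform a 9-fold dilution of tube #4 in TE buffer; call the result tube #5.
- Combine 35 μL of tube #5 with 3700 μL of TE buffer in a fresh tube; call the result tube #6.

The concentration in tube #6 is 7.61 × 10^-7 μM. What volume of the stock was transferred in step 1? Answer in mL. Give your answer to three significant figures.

Step 1: v brought to 2.9 mL → factor = 2.9 mL/v
Step 2: 1.5 mL + 16.5 mL = 18 mL total → factor 18/1.5 = 12
Step 3: 0.15 mL brought to 3500 μL → factor 3.5/0.15 = 23.333
Step 4: 250 μL + 2750 μL = 3000 μL total → factor 3000/250 = 12
Step 5: 9-fold → factor 9
Step 6: 35 μL + 3700 μL = 3735 μL total → factor 3735/35 = 106.71
Product of known-step factors = 3.227 × 10^6
Overall factor = 7.50 μM / (7.61 × 10^-7 μM) = 9.8555 × 10^6
Step-1 factor = 9.8555 × 10^6 / 3.227 × 10^6 = 3.054
v = 2.9 mL / 3.054 = 0.950 mL

0.950 mL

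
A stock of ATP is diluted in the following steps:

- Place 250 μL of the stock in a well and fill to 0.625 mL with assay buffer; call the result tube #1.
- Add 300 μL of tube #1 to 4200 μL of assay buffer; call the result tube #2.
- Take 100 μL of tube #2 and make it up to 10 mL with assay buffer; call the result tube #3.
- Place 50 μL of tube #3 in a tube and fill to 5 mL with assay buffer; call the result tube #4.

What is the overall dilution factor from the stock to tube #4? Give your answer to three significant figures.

Step 1: 250 μL brought to 0.625 mL → factor 625/250 = 2.5
Step 2: 300 μL + 4200 μL = 4500 μL total → factor 4500/300 = 15
Step 3: 100 μL brought to 10 mL → factor 10000/100 = 100
Step 4: 50 μL brought to 5 mL → factor 5000/50 = 100
Overall dilution factor = 2.5 × 15 × 100 × 100 = 3.75 × 10^5

3.75 × 10^5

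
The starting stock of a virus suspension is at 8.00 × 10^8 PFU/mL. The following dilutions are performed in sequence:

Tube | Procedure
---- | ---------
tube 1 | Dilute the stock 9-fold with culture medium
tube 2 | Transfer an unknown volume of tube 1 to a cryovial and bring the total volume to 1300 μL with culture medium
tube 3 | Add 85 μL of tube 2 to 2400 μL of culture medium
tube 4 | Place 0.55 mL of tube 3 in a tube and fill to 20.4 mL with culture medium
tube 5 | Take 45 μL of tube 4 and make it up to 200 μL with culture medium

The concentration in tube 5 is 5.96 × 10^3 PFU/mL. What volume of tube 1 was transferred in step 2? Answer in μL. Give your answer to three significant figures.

420 μL

Step 1: 9-fold → factor 9
Step 2: v brought to 1300 μL → factor = 1300 μL/v
Step 3: 85 μL + 2400 μL = 2485 μL total → factor 2485/85 = 29.235
Step 4: 0.55 mL brought to 20.4 mL → factor 20.4/0.55 = 37.091
Step 5: 45 μL brought to 200 μL → factor 200/45 = 4.4444
Product of known-step factors = 43375
Overall factor = 8.00 × 10^8 PFU/mL / (5.96 × 10^3 PFU/mL) = 1.3423 × 10^5
Step-2 factor = 1.3423 × 10^5 / 43375 = 3.0946
v = 1300 μL / 3.0946 = 420 μL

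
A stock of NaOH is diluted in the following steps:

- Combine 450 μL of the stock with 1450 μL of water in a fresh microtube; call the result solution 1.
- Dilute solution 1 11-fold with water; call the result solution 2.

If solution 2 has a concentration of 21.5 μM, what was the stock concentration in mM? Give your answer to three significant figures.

Step 1: 450 μL + 1450 μL = 1900 μL total → factor 1900/450 = 4.2222
Step 2: 11-fold → factor 11
Overall dilution factor = 4.2222 × 11 = 46.444
Stock = 21.5 μM × 46.444 = 998.6 μM = 0.999 mM

0.999 mM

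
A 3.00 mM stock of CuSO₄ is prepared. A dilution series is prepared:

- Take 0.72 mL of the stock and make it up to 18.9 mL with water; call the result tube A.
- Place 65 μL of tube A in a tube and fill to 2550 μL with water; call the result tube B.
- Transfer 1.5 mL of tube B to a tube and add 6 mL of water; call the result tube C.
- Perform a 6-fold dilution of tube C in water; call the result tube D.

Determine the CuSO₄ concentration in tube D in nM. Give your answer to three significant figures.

Step 1: 0.72 mL brought to 18.9 mL → factor 18.9/0.72 = 26.25
Step 2: 65 μL brought to 2550 μL → factor 2550/65 = 39.231
Step 3: 1.5 mL + 6 mL = 7.5 mL total → factor 7.5/1.5 = 5
Step 4: 6-fold → factor 6
Overall dilution factor = 26.25 × 39.231 × 5 × 6 = 30894
Final = 3.00 mM / 30894 = 9.711 × 10^-5 mM = 97.1 nM

97.1 nM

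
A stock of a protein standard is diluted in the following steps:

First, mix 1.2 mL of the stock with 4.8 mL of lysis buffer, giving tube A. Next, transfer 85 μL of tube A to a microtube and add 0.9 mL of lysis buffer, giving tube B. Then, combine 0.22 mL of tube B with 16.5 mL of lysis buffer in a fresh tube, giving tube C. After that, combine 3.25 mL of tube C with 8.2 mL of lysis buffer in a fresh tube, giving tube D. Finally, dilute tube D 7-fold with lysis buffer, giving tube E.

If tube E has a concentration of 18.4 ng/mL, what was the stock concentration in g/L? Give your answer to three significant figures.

Step 1: 1.2 mL + 4.8 mL = 6 mL total → factor 6/1.2 = 5
Step 2: 85 μL + 0.9 mL = 985 μL total → factor 985/85 = 11.588
Step 3: 0.22 mL + 16.5 mL = 16.72 mL total → factor 16.72/0.22 = 76
Step 4: 3.25 mL + 8.2 mL = 11.45 mL total → factor 11.45/3.25 = 3.5231
Step 5: 7-fold → factor 7
Overall dilution factor = 5 × 11.588 × 76 × 3.5231 × 7 = 1.086 × 10^5
Stock = 18.4 ng/mL × 1.086 × 10^5 = 1.998 × 10^6 ng/mL = 2.00 g/L

2.00 g/L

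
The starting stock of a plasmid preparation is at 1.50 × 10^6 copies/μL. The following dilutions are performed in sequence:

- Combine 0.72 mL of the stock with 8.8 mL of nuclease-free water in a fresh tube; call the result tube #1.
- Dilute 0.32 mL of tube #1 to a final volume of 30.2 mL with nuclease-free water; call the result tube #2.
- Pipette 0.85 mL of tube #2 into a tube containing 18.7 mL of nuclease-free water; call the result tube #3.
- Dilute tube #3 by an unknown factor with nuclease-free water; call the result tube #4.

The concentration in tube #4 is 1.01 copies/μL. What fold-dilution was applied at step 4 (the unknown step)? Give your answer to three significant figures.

Step 1: 0.72 mL + 8.8 mL = 9.52 mL total → factor 9.52/0.72 = 13.222
Step 2: 0.32 mL brought to 30.2 mL → factor 30.2/0.32 = 94.375
Step 3: 0.85 mL + 18.7 mL = 19.55 mL total → factor 19.55/0.85 = 23
Step 4: unknown factor x
Product of known-step factors = 28700
Overall factor = 1.50 × 10^6 copies/μL / (1.01 copies/μL) = 1.4851 × 10^6
x = 1.4851 × 10^6 / 28700 = 51.7

51.7-fold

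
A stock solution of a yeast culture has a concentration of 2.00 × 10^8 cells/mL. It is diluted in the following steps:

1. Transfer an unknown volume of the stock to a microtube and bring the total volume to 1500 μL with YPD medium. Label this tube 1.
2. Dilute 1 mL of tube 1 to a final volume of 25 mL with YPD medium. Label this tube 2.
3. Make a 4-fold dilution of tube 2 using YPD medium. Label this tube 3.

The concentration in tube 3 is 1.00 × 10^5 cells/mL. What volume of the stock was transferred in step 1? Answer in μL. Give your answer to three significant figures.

Step 1: v brought to 1500 μL → factor = 1500 μL/v
Step 2: 1 mL brought to 25 mL → factor 25/1 = 25
Step 3: 4-fold → factor 4
Product of known-step factors = 100
Overall factor = 2.00 × 10^8 cells/mL / (1.00 × 10^5 cells/mL) = 2000
Step-1 factor = 2000 / 100 = 20
v = 1500 μL / 20 = 75.0 μL

75.0 μL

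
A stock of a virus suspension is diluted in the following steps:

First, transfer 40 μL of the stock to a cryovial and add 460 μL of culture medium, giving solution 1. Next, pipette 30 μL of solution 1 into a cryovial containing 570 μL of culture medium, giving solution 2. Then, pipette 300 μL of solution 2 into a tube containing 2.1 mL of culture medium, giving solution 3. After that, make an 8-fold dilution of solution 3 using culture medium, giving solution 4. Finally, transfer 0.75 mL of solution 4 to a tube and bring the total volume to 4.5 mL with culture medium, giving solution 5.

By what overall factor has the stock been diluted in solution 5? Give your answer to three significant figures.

9.60 × 10^4

Step 1: 40 μL + 460 μL = 500 μL total → factor 500/40 = 12.5
Step 2: 30 μL + 570 μL = 600 μL total → factor 600/30 = 20
Step 3: 300 μL + 2.1 mL = 2400 μL total → factor 2400/300 = 8
Step 4: 8-fold → factor 8
Step 5: 0.75 mL brought to 4.5 mL → factor 4.5/0.75 = 6
Overall dilution factor = 12.5 × 20 × 8 × 8 × 6 = 96000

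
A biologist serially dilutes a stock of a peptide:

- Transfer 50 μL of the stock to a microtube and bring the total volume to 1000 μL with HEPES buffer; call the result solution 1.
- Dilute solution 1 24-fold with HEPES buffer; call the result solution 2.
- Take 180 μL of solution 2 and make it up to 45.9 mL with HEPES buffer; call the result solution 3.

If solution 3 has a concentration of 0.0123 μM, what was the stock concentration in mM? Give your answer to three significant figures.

1.51 mM

Step 1: 50 μL brought to 1000 μL → factor 1000/50 = 20
Step 2: 24-fold → factor 24
Step 3: 180 μL brought to 45.9 mL → factor 45900/180 = 255
Overall dilution factor = 20 × 24 × 255 = 1.224 × 10^5
Stock = 0.0123 μM × 1.224 × 10^5 = 1506 μM = 1.51 mM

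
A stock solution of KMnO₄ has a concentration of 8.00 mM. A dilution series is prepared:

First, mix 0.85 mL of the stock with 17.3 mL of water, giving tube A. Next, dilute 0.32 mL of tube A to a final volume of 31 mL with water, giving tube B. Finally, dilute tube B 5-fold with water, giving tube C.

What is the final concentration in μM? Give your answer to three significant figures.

Step 1: 0.85 mL + 17.3 mL = 18.15 mL total → factor 18.15/0.85 = 21.353
Step 2: 0.32 mL brought to 31 mL → factor 31/0.32 = 96.875
Step 3: 5-fold → factor 5
Overall dilution factor = 21.353 × 96.875 × 5 = 10343
Final = 8.00 mM / 10343 = 0.0007735 mM = 0.773 μM

0.773 μM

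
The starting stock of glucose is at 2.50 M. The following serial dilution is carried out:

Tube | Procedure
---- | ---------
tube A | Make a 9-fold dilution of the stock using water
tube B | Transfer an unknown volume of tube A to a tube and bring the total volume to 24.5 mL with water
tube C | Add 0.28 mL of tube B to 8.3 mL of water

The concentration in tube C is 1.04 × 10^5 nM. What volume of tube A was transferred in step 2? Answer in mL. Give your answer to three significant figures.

Step 1: 9-fold → factor 9
Step 2: v brought to 24.5 mL → factor = 24.5 mL/v
Step 3: 0.28 mL + 8.3 mL = 8.58 mL total → factor 8.58/0.28 = 30.643
Product of known-step factors = 275.79
Overall factor = 2.50 M / (1.04 × 10^5 nM) = 24038
Step-2 factor = 24038 / 275.79 = 87.164
v = 24.5 mL / 87.164 = 0.281 mL

0.281 mL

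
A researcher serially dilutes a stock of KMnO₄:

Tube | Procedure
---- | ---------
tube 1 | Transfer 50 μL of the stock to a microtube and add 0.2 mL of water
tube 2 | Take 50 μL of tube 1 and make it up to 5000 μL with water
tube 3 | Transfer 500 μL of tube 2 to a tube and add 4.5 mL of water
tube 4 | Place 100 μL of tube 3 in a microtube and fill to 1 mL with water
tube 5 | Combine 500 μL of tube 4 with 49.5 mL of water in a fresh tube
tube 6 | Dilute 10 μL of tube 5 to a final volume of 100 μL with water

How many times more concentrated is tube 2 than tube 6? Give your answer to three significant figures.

Step 1: 50 μL + 0.2 mL = 250 μL total → factor 250/50 = 5
Step 2: 50 μL brought to 5000 μL → factor 5000/50 = 100
Step 3: 500 μL + 4.5 mL = 5000 μL total → factor 5000/500 = 10
Step 4: 100 μL brought to 1 mL → factor 1000/100 = 10
Step 5: 500 μL + 49.5 mL = 50000 μL total → factor 50000/500 = 100
Step 6: 10 μL brought to 100 μL → factor 100/10 = 10
Dilution factor to tube 2 = 500; to tube 6 = 5 × 10^7
[tube 2]/[tube 6] = (factor to tube 6)/(factor to tube 2) = 5 × 10^7/500 = 1.00 × 10^5

1.00 × 10^5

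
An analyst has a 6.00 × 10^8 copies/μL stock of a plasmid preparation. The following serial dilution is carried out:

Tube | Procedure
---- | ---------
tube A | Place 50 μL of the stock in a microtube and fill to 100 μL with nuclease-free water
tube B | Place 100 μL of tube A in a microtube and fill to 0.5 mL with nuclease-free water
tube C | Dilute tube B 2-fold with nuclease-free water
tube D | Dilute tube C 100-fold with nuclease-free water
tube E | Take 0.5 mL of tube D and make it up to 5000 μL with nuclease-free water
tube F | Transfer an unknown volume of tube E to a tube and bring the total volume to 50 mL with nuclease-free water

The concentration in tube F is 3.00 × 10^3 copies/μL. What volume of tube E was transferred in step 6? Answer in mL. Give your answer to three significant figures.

5.00 mL

Step 1: 50 μL brought to 100 μL → factor 100/50 = 2
Step 2: 100 μL brought to 0.5 mL → factor 500/100 = 5
Step 3: 2-fold → factor 2
Step 4: 100-fold → factor 100
Step 5: 0.5 mL brought to 5000 μL → factor 5/0.5 = 10
Step 6: v brought to 50 mL → factor = 50 mL/v
Product of known-step factors = 20000
Overall factor = 6.00 × 10^8 copies/μL / (3.00 × 10^3 copies/μL) = 2 × 10^5
Step-6 factor = 2 × 10^5 / 20000 = 10
v = 50 mL / 10 = 5.00 mL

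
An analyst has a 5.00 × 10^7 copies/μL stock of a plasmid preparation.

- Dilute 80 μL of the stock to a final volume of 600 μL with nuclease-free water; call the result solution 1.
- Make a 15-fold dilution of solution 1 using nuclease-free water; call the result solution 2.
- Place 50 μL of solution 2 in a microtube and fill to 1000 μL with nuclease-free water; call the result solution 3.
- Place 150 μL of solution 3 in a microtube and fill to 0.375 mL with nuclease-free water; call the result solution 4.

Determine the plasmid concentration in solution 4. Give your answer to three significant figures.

Step 1: 80 μL brought to 600 μL → factor 600/80 = 7.5
Step 2: 15-fold → factor 15
Step 3: 50 μL brought to 1000 μL → factor 1000/50 = 20
Step 4: 150 μL brought to 0.375 mL → factor 375/150 = 2.5
Overall dilution factor = 7.5 × 15 × 20 × 2.5 = 5625
Final = 5.00 × 10^7 copies/μL / 5625 = 8.89 × 10^3 copies/μL

8.89 × 10^3 copies/μL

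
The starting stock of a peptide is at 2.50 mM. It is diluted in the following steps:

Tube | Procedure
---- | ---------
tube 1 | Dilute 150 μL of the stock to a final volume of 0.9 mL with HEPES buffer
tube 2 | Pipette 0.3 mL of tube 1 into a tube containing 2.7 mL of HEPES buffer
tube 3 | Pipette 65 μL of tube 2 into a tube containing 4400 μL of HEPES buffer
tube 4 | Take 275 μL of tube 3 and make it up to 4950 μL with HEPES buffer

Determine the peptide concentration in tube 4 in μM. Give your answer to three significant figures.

0.0337 μM

Step 1: 150 μL brought to 0.9 mL → factor 900/150 = 6
Step 2: 0.3 mL + 2.7 mL = 3 mL total → factor 3/0.3 = 10
Step 3: 65 μL + 4400 μL = 4465 μL total → factor 4465/65 = 68.692
Step 4: 275 μL brought to 4950 μL → factor 4950/275 = 18
Overall dilution factor = 6 × 10 × 68.692 × 18 = 74188
Final = 2.50 mM / 74188 = 3.370 × 10^-5 mM = 0.0337 μM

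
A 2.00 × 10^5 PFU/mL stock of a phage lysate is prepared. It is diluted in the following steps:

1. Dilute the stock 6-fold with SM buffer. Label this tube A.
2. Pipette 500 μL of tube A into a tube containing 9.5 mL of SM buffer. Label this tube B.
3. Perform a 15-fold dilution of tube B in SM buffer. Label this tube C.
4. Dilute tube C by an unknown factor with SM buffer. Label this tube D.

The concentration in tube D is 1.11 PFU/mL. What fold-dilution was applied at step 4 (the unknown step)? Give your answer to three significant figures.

100-fold

Step 1: 6-fold → factor 6
Step 2: 500 μL + 9.5 mL = 10000 μL total → factor 10000/500 = 20
Step 3: 15-fold → factor 15
Step 4: unknown factor x
Product of known-step factors = 1800
Overall factor = 2.00 × 10^5 PFU/mL / (1.11 PFU/mL) = 1.8018 × 10^5
x = 1.8018 × 10^5 / 1800 = 100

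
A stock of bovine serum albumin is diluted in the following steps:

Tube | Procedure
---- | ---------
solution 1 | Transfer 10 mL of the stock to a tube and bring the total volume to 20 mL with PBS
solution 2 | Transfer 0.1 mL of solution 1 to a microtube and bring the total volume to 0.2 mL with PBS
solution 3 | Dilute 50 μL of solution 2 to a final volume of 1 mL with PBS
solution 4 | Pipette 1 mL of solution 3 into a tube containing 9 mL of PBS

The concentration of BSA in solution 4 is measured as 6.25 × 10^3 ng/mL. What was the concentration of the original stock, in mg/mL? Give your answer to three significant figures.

5.00 mg/mL

Step 1: 10 mL brought to 20 mL → factor 20/10 = 2
Step 2: 0.1 mL brought to 0.2 mL → factor 0.2/0.1 = 2
Step 3: 50 μL brought to 1 mL → factor 1000/50 = 20
Step 4: 1 mL + 9 mL = 10 mL total → factor 10/1 = 10
Overall dilution factor = 2 × 2 × 20 × 10 = 800
Stock = 6.25 × 10^3 ng/mL × 800 = 5.000 × 10^6 ng/mL = 5.00 mg/mL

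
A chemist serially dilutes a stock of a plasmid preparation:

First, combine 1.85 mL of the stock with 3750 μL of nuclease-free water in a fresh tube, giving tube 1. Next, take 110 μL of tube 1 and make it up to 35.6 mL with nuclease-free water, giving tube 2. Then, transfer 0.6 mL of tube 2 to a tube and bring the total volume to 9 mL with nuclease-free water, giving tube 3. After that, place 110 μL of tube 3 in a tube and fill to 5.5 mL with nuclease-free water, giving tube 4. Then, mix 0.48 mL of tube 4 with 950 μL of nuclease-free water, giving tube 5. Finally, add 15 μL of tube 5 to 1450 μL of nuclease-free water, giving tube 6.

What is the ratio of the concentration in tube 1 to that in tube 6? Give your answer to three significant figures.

Step 1: 1.85 mL + 3750 μL = 5.6 mL total → factor 5.6/1.85 = 3.027
Step 2: 110 μL brought to 35.6 mL → factor 35600/110 = 323.64
Step 3: 0.6 mL brought to 9 mL → factor 9/0.6 = 15
Step 4: 110 μL brought to 5.5 mL → factor 5500/110 = 50
Step 5: 0.48 mL + 950 μL = 1.43 mL total → factor 1.43/0.48 = 2.9792
Step 6: 15 μL + 1450 μL = 1465 μL total → factor 1465/15 = 97.667
Dilution factor to tube 1 = 3.027; to tube 6 = 2.1378 × 10^8
[tube 1]/[tube 6] = (factor to tube 6)/(factor to tube 1) = 2.1378 × 10^8/3.027 = 7.06 × 10^7

7.06 × 10^7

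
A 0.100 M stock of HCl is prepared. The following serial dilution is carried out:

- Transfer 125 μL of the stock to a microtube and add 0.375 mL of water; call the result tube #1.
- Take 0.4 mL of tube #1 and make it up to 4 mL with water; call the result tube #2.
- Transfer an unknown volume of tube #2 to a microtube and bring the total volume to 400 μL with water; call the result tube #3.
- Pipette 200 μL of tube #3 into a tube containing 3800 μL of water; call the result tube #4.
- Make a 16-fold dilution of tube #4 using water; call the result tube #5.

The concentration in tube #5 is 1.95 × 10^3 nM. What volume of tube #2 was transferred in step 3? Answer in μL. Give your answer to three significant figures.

99.8 μL

Step 1: 125 μL + 0.375 mL = 500 μL total → factor 500/125 = 4
Step 2: 0.4 mL brought to 4 mL → factor 4/0.4 = 10
Step 3: v brought to 400 μL → factor = 400 μL/v
Step 4: 200 μL + 3800 μL = 4000 μL total → factor 4000/200 = 20
Step 5: 16-fold → factor 16
Product of known-step factors = 12800
Overall factor = 0.100 M / (1.95 × 10^3 nM) = 51282
Step-3 factor = 51282 / 12800 = 4.0064
v = 400 μL / 4.0064 = 99.8 μL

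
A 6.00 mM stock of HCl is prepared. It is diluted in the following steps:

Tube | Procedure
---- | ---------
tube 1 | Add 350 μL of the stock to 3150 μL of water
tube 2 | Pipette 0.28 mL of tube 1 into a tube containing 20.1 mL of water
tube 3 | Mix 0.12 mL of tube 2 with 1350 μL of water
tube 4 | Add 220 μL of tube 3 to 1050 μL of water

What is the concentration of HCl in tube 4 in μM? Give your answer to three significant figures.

Step 1: 350 μL + 3150 μL = 3500 μL total → factor 3500/350 = 10
Step 2: 0.28 mL + 20.1 mL = 20.38 mL total → factor 20.38/0.28 = 72.786
Step 3: 0.12 mL + 1350 μL = 1.47 mL total → factor 1.47/0.12 = 12.25
Step 4: 220 μL + 1050 μL = 1270 μL total → factor 1270/220 = 5.7727
Overall dilution factor = 10 × 72.786 × 12.25 × 5.7727 = 51471
Final = 6.00 mM / 51471 = 0.0001166 mM = 0.117 μM

0.117 μM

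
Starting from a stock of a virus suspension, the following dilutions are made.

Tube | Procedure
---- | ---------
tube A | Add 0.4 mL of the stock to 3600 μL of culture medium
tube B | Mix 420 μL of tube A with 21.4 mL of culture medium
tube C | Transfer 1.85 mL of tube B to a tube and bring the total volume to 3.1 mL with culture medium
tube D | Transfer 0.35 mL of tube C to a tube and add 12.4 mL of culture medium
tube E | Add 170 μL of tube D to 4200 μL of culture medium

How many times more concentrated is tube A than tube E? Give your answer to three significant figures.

Step 1: 0.4 mL + 3600 μL = 4 mL total → factor 4/0.4 = 10
Step 2: 420 μL + 21.4 mL = 21820 μL total → factor 21820/420 = 51.952
Step 3: 1.85 mL brought to 3.1 mL → factor 3.1/1.85 = 1.6757
Step 4: 0.35 mL + 12.4 mL = 12.75 mL total → factor 12.75/0.35 = 36.429
Step 5: 170 μL + 4200 μL = 4370 μL total → factor 4370/170 = 25.706
Dilution factor to tube A = 10; to tube E = 8.1521 × 10^5
[tube A]/[tube E] = (factor to tube E)/(factor to tube A) = 8.1521 × 10^5/10 = 8.15 × 10^4

8.15 × 10^4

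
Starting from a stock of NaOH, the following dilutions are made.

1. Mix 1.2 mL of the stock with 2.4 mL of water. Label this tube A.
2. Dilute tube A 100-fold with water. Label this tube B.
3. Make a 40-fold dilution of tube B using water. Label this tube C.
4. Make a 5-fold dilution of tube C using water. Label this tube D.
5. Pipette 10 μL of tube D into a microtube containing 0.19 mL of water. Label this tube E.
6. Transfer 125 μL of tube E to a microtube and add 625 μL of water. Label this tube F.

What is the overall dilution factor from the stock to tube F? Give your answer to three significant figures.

7.20 × 10^6

Step 1: 1.2 mL + 2.4 mL = 3.6 mL total → factor 3.6/1.2 = 3
Step 2: 100-fold → factor 100
Step 3: 40-fold → factor 40
Step 4: 5-fold → factor 5
Step 5: 10 μL + 0.19 mL = 200 μL total → factor 200/10 = 20
Step 6: 125 μL + 625 μL = 750 μL total → factor 750/125 = 6
Overall dilution factor = 3 × 100 × 40 × 5 × 20 × 6 = 7.2 × 10^6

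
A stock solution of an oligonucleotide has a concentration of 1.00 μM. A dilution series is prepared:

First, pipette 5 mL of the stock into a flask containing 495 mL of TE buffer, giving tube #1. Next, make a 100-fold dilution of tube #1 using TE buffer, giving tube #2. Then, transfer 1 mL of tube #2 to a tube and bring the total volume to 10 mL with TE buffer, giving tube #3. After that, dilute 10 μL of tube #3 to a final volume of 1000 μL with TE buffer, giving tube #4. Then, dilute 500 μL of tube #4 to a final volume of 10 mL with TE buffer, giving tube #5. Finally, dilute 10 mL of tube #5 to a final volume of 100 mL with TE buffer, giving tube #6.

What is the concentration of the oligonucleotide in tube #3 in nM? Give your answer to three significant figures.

Step 1: 5 mL + 495 mL = 500 mL total → factor 500/5 = 100
Step 2: 100-fold → factor 100
Step 3: 1 mL brought to 10 mL → factor 10/1 = 10
Dilution factor through tube #3 = 100 × 100 × 10 = 1 × 10^5
[tube #3] = 1.00 μM / 1 × 10^5 = 1.000 × 10^-5 μM = 0.0100 nM

0.0100 nM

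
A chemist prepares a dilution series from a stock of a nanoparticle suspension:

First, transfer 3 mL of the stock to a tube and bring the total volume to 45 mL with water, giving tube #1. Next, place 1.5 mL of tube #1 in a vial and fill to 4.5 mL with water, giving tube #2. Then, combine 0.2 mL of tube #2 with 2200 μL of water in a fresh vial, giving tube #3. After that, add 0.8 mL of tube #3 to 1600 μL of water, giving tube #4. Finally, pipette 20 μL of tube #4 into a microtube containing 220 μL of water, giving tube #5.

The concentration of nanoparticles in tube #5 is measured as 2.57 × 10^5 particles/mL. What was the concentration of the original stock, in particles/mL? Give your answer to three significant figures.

5.00 × 10^9 particles/mL

Step 1: 3 mL brought to 45 mL → factor 45/3 = 15
Step 2: 1.5 mL brought to 4.5 mL → factor 4.5/1.5 = 3
Step 3: 0.2 mL + 2200 μL = 2.4 mL total → factor 2.4/0.2 = 12
Step 4: 0.8 mL + 1600 μL = 2.4 mL total → factor 2.4/0.8 = 3
Step 5: 20 μL + 220 μL = 240 μL total → factor 240/20 = 12
Overall dilution factor = 15 × 3 × 12 × 3 × 12 = 19440
Stock = 2.57 × 10^5 particles/mL × 19440 = 5.00 × 10^9 particles/mL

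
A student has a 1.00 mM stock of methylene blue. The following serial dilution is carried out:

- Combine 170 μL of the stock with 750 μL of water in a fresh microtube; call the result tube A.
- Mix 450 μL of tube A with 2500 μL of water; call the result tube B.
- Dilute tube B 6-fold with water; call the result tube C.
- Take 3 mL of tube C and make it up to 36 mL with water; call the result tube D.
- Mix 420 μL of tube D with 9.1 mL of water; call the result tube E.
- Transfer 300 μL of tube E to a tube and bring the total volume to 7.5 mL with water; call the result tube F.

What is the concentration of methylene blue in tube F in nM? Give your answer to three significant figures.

0.691 nM

Step 1: 170 μL + 750 μL = 920 μL total → factor 920/170 = 5.4118
Step 2: 450 μL + 2500 μL = 2950 μL total → factor 2950/450 = 6.5556
Step 3: 6-fold → factor 6
Step 4: 3 mL brought to 36 mL → factor 36/3 = 12
Step 5: 420 μL + 9.1 mL = 9520 μL total → factor 9520/420 = 22.667
Step 6: 300 μL brought to 7.5 mL → factor 7500/300 = 25
Overall dilution factor = 5.4118 × 6.5556 × 6 × 12 × 22.667 × 25 = 1.4475 × 10^6
Final = 1.00 mM / 1.4475 × 10^6 = 6.909 × 10^-7 mM = 0.691 nM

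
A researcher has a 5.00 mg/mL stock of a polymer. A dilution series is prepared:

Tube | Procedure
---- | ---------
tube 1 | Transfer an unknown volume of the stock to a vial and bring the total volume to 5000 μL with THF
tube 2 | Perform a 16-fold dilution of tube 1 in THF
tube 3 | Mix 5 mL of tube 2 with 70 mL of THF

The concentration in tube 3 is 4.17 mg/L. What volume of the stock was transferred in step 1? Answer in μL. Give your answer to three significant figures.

1.00 × 10^3 μL

Step 1: v brought to 5000 μL → factor = 5000 μL/v
Step 2: 16-fold → factor 16
Step 3: 5 mL + 70 mL = 75 mL total → factor 75/5 = 15
Product of known-step factors = 240
Overall factor = 5.00 mg/mL / (4.17 mg/L) = 1199
Step-1 factor = 1199 / 240 = 4.996
v = 5000 μL / 4.996 = 1.00 × 10^3 μL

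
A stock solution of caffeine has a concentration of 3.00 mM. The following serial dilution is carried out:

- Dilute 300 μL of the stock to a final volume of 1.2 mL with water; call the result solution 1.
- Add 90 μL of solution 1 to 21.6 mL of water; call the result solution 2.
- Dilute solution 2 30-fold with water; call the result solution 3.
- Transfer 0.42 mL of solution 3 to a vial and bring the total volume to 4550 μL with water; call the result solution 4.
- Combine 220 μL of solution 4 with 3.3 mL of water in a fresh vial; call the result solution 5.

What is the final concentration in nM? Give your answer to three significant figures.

0.598 nM

Step 1: 300 μL brought to 1.2 mL → factor 1200/300 = 4
Step 2: 90 μL + 21.6 mL = 21690 μL total → factor 21690/90 = 241
Step 3: 30-fold → factor 30
Step 4: 0.42 mL brought to 4550 μL → factor 4.55/0.42 = 10.833
Step 5: 220 μL + 3.3 mL = 3520 μL total → factor 3520/220 = 16
Overall dilution factor = 4 × 241 × 30 × 10.833 × 16 = 5.0128 × 10^6
Final = 3.00 mM / 5.0128 × 10^6 = 5.985 × 10^-7 mM = 0.598 nM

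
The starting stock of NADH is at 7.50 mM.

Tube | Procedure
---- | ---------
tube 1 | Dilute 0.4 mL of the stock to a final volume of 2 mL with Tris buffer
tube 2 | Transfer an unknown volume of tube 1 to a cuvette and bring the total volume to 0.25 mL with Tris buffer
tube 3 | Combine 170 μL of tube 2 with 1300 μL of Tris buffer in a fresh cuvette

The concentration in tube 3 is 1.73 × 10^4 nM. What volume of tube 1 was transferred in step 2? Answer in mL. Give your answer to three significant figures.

0.0249 mL

Step 1: 0.4 mL brought to 2 mL → factor 2/0.4 = 5
Step 2: v brought to 0.25 mL → factor = 0.25 mL/v
Step 3: 170 μL + 1300 μL = 1470 μL total → factor 1470/170 = 8.6471
Product of known-step factors = 43.235
Overall factor = 7.50 mM / (1.73 × 10^4 nM) = 433.53
Step-2 factor = 433.53 / 43.235 = 10.027
v = 0.25 mL / 10.027 = 0.0249 mL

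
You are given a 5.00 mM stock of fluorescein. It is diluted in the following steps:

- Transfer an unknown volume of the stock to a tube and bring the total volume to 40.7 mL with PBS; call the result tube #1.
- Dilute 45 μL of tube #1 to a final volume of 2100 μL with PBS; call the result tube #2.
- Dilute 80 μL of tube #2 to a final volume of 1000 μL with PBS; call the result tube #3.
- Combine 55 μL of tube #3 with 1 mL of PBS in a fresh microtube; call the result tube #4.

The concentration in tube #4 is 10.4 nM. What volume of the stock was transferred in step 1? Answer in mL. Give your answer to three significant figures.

Step 1: v brought to 40.7 mL → factor = 40.7 mL/v
Step 2: 45 μL brought to 2100 μL → factor 2100/45 = 46.667
Step 3: 80 μL brought to 1000 μL → factor 1000/80 = 12.5
Step 4: 55 μL + 1 mL = 1055 μL total → factor 1055/55 = 19.182
Product of known-step factors = 11189
Overall factor = 5.00 mM / (10.4 nM) = 4.8077 × 10^5
Step-1 factor = 4.8077 × 10^5 / 11189 = 42.967
v = 40.7 mL / 42.967 = 0.947 mL

0.947 mL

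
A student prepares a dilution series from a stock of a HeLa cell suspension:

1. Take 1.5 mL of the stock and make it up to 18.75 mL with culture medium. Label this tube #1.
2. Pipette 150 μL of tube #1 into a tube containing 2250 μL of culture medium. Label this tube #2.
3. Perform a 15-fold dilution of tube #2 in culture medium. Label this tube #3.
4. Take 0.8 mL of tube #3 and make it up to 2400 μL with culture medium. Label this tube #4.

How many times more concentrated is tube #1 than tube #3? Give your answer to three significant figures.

240

Step 1: 1.5 mL brought to 18.75 mL → factor 18.75/1.5 = 12.5
Step 2: 150 μL + 2250 μL = 2400 μL total → factor 2400/150 = 16
Step 3: 15-fold → factor 15
Dilution factor to tube #1 = 12.5; to tube #3 = 3000
[tube #1]/[tube #3] = (factor to tube #3)/(factor to tube #1) = 3000/12.5 = 240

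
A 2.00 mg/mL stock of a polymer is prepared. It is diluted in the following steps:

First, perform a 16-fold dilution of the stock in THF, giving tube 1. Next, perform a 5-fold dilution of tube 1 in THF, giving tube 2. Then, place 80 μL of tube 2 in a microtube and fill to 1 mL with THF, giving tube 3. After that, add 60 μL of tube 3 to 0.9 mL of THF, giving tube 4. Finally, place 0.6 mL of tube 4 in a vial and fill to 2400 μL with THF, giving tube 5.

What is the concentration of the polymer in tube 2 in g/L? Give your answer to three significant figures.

0.0250 g/L

Step 1: 16-fold → factor 16
Step 2: 5-fold → factor 5
Dilution factor through tube 2 = 16 × 5 = 80
[tube 2] = 2.00 mg/mL / 80 = 0.02500 mg/mL = 0.0250 g/L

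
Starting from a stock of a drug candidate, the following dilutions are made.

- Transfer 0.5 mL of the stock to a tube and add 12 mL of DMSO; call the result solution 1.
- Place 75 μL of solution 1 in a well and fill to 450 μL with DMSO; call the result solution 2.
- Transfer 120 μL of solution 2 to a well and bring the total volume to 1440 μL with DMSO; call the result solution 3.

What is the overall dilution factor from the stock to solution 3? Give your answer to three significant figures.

1.80 × 10^3

Step 1: 0.5 mL + 12 mL = 12.5 mL total → factor 12.5/0.5 = 25
Step 2: 75 μL brought to 450 μL → factor 450/75 = 6
Step 3: 120 μL brought to 1440 μL → factor 1440/120 = 12
Overall dilution factor = 25 × 6 × 12 = 1800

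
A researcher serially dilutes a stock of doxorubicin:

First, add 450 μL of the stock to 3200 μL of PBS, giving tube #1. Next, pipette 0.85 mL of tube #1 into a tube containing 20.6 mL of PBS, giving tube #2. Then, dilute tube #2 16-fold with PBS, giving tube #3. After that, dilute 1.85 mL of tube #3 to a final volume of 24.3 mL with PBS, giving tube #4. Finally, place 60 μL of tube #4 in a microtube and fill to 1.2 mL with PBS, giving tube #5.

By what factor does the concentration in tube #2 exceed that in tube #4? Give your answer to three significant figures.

210

Step 1: 450 μL + 3200 μL = 3650 μL total → factor 3650/450 = 8.1111
Step 2: 0.85 mL + 20.6 mL = 21.45 mL total → factor 21.45/0.85 = 25.235
Step 3: 16-fold → factor 16
Step 4: 1.85 mL brought to 24.3 mL → factor 24.3/1.85 = 13.135
Dilution factor to tube #2 = 204.69; to tube #4 = 43017
[tube #2]/[tube #4] = (factor to tube #4)/(factor to tube #2) = 43017/204.69 = 210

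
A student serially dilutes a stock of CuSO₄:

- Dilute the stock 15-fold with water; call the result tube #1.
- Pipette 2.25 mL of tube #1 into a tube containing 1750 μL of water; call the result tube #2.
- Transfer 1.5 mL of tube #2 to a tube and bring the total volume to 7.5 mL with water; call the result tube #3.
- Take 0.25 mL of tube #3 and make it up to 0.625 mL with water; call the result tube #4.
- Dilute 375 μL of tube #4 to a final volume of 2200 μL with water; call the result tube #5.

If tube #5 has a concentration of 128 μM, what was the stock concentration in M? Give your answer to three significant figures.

Step 1: 15-fold → factor 15
Step 2: 2.25 mL + 1750 μL = 4 mL total → factor 4/2.25 = 1.7778
Step 3: 1.5 mL brought to 7.5 mL → factor 7.5/1.5 = 5
Step 4: 0.25 mL brought to 0.625 mL → factor 0.625/0.25 = 2.5
Step 5: 375 μL brought to 2200 μL → factor 2200/375 = 5.8667
Overall dilution factor = 15 × 1.7778 × 5 × 2.5 × 5.8667 = 1955.6
Stock = 128 μM × 1955.6 = 2.503 × 10^5 μM = 0.250 M

0.250 M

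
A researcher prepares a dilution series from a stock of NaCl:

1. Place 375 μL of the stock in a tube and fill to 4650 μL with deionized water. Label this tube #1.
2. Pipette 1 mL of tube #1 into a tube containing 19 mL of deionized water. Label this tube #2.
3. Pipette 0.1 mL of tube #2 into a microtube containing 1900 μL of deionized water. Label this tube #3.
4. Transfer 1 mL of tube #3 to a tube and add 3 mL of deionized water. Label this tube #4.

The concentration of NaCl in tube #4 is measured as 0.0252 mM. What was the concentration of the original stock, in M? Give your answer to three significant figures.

Step 1: 375 μL brought to 4650 μL → factor 4650/375 = 12.4
Step 2: 1 mL + 19 mL = 20 mL total → factor 20/1 = 20
Step 3: 0.1 mL + 1900 μL = 2 mL total → factor 2/0.1 = 20
Step 4: 1 mL + 3 mL = 4 mL total → factor 4/1 = 4
Overall dilution factor = 12.4 × 20 × 20 × 4 = 19840
Stock = 0.0252 mM × 19840 = 500.0 mM = 0.500 M

0.500 M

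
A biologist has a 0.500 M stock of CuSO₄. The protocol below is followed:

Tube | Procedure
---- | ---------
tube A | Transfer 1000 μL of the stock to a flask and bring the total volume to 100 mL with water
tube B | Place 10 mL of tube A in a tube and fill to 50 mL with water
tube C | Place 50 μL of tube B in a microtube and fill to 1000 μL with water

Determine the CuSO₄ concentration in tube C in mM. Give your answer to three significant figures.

Step 1: 1000 μL brought to 100 mL → factor 1 × 10^5/1000 = 100
Step 2: 10 mL brought to 50 mL → factor 50/10 = 5
Step 3: 50 μL brought to 1000 μL → factor 1000/50 = 20
Overall dilution factor = 100 × 5 × 20 = 10000
Final = 0.500 M / 10000 = 5.000 × 10^-5 M = 0.0500 mM

0.0500 mM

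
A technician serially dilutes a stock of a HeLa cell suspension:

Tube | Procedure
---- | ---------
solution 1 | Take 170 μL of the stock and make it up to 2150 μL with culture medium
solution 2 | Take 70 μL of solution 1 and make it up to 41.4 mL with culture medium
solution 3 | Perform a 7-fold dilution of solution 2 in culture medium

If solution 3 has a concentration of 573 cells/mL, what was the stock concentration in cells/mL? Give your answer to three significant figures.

3.00 × 10^7 cells/mL

Step 1: 170 μL brought to 2150 μL → factor 2150/170 = 12.647
Step 2: 70 μL brought to 41.4 mL → factor 41400/70 = 591.43
Step 3: 7-fold → factor 7
Overall dilution factor = 12.647 × 591.43 × 7 = 52359
Stock = 573 cells/mL × 52359 = 3.00 × 10^7 cells/mL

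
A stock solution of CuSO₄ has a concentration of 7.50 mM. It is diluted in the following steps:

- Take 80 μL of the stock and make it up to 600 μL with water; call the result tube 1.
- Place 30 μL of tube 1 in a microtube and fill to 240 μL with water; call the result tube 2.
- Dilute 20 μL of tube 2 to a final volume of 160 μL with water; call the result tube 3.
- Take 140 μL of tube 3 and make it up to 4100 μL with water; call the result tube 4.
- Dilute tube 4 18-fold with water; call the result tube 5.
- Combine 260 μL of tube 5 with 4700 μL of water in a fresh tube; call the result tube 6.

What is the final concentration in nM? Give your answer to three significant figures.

1.55 nM

Step 1: 80 μL brought to 600 μL → factor 600/80 = 7.5
Step 2: 30 μL brought to 240 μL → factor 240/30 = 8
Step 3: 20 μL brought to 160 μL → factor 160/20 = 8
Step 4: 140 μL brought to 4100 μL → factor 4100/140 = 29.286
Step 5: 18-fold → factor 18
Step 6: 260 μL + 4700 μL = 4960 μL total → factor 4960/260 = 19.077
Overall dilution factor = 7.5 × 8 × 8 × 29.286 × 18 × 19.077 = 4.827 × 10^6
Final = 7.50 mM / 4.827 × 10^6 = 1.554 × 10^-6 mM = 1.55 nM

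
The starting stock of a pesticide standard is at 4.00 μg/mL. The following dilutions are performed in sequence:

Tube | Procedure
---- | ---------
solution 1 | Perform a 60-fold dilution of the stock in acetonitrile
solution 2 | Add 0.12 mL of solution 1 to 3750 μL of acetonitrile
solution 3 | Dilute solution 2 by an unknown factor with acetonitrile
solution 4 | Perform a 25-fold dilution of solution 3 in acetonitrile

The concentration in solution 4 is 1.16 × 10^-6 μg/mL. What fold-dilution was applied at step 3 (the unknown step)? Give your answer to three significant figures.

71.3-fold

Step 1: 60-fold → factor 60
Step 2: 0.12 mL + 3750 μL = 3.87 mL total → factor 3.87/0.12 = 32.25
Step 3: unknown factor x
Step 4: 25-fold → factor 25
Product of known-step factors = 48375
Overall factor = 4.00 μg/mL / (1.16 × 10^-6 μg/mL) = 3.4483 × 10^6
x = 3.4483 × 10^6 / 48375 = 71.3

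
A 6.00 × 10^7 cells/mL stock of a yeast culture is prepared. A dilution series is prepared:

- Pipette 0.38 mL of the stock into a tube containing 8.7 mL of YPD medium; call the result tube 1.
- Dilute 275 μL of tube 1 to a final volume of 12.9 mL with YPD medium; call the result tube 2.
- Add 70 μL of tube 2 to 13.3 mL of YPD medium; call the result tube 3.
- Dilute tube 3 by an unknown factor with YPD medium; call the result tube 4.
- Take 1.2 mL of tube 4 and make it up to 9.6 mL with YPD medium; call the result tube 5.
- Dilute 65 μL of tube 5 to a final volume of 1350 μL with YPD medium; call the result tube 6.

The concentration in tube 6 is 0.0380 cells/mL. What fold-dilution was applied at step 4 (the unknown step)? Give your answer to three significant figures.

Step 1: 0.38 mL + 8.7 mL = 9.08 mL total → factor 9.08/0.38 = 23.895
Step 2: 275 μL brought to 12.9 mL → factor 12900/275 = 46.909
Step 3: 70 μL + 13.3 mL = 13370 μL total → factor 13370/70 = 191
Step 4: unknown factor x
Step 5: 1.2 mL brought to 9.6 mL → factor 9.6/1.2 = 8
Step 6: 65 μL brought to 1350 μL → factor 1350/65 = 20.769
Product of known-step factors = 3.5572 × 10^7
Overall factor = 6.00 × 10^7 cells/mL / (0.0380 cells/mL) = 1.5789 × 10^9
x = 1.5789 × 10^9 / 3.5572 × 10^7 = 44.4

44.4-fold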